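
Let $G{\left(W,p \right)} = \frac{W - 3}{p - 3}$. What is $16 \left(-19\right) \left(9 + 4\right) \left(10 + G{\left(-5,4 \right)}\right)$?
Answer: $-7904$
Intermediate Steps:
$G{\left(W,p \right)} = \frac{-3 + W}{-3 + p}$
$16 \left(-19\right) \left(9 + 4\right) \left(10 + G{\left(-5,4 \right)}\right) = 16 \left(-19\right) \left(9 + 4\right) \left(10 + \frac{-3 - 5}{-3 + 4}\right) = - 304 \cdot 13 \left(10 + 1^{-1} \left(-8\right)\right) = - 304 \cdot 13 \left(10 + 1 \left(-8\right)\right) = - 304 \cdot 13 \left(10 - 8\right) = - 304 \cdot 13 \cdot 2 = \left(-304\right) 26 = -7904$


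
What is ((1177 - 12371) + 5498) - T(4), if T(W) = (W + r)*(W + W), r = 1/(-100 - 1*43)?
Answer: -819096/143 ≈ -5727.9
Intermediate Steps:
r = -1/143 (r = 1/(-100 - 43) = 1/(-143) = -1/143 ≈ -0.0069930)
T(W) = 2*W*(-1/143 + W) (T(W) = (W - 1/143)*(W + W) = (-1/143 + W)*(2*W) = 2*W*(-1/143 + W))
((1177 - 12371) + 5498) - T(4) = ((1177 - 12371) + 5498) - 2*4*(-1 + 143*4)/143 = (-11194 + 5498) - 2*4*(-1 + 572)/143 = -5696 - 2*4*571/143 = -5696 - 1*4568/143 = -5696 - 4568/143 = -819096/143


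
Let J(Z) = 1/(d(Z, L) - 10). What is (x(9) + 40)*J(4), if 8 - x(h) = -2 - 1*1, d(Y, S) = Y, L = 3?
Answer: -17/2 ≈ -8.5000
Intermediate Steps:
J(Z) = 1/(-10 + Z) (J(Z) = 1/(Z - 10) = 1/(-10 + Z))
x(h) = 11 (x(h) = 8 - (-2 - 1*1) = 8 - (-2 - 1) = 8 - 1*(-3) = 8 + 3 = 11)
(x(9) + 40)*J(4) = (11 + 40)/(-10 + 4) = 51/(-6) = 51*(-⅙) = -17/2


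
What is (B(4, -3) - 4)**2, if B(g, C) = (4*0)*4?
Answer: 16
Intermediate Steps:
B(g, C) = 0 (B(g, C) = 0*4 = 0)
(B(4, -3) - 4)**2 = (0 - 4)**2 = (-4)**2 = 16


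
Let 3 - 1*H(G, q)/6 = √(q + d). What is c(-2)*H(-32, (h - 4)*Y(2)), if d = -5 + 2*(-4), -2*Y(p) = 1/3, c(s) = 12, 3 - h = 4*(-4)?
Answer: 216 - 36*I*√62 ≈ 216.0 - 283.46*I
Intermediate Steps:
h = 19 (h = 3 - 4*(-4) = 3 - 1*(-16) = 3 + 16 = 19)
Y(p) = -⅙ (Y(p) = -½/3 = -½*⅓ = -⅙)
d = -13 (d = -5 - 8 = -13)
H(G, q) = 18 - 6*√(-13 + q) (H(G, q) = 18 - 6*√(q - 13) = 18 - 6*√(-13 + q))
c(-2)*H(-32, (h - 4)*Y(2)) = 12*(18 - 6*√(-13 + (19 - 4)*(-⅙))) = 12*(18 - 6*√(-13 + 15*(-⅙))) = 12*(18 - 6*√(-13 - 5/2)) = 12*(18 - 3*I*√62) = 216 - 36*I*√62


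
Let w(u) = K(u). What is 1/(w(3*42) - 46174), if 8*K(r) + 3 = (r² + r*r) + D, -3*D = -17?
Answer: -3/126614 ≈ -2.3694e-5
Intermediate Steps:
D = 17/3 (D = -⅓*(-17) = 17/3 ≈ 5.6667)
K(r) = ⅓ + r²/4 (K(r) = -3/8 + ((r² + r*r) + 17/3)/8 = -3/8 + ((r² + r²) + 17/3)/8 = -3/8 + (2*r² + 17/3)/8 = -3/8 + (17/3 + 2*r²)/8 = -3/8 + (17/24 + r²/4) = ⅓ + r²/4)
w(u) = ⅓ + u²/4
1/(w(3*42) - 46174) = 1/((⅓ + (3*42)²/4) - 46174) = 1/((⅓ + (¼)*126²) - 46174) = 1/((⅓ + (¼)*15876) - 46174) = 1/((⅓ + 3969) - 46174) = 1/(11908/3 - 46174) = 1/(-126614/3) = -3/126614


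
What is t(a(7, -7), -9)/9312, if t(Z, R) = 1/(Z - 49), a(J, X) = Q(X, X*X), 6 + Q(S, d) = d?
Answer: -1/55872 ≈ -1.7898e-5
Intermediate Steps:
Q(S, d) = -6 + d
a(J, X) = -6 + X² (a(J, X) = -6 + X*X = -6 + X²)
t(Z, R) = 1/(-49 + Z)
t(a(7, -7), -9)/9312 = 1/(-49 + (-6 + (-7)²)*9312) = (1/9312)/(-49 + (-6 + 49)) = (1/9312)/(-49 + 43) = (1/9312)/(-6) = -⅙*1/9312 = -1/55872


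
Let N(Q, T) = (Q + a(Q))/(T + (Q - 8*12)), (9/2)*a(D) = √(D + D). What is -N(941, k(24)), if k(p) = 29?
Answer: -941/874 - √1882/3933 ≈ -1.0877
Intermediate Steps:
a(D) = 2*√2*√D/9 (a(D) = 2*√(D + D)/9 = 2*√(2*D)/9 = 2*(√2*√D)/9 = 2*√2*√D/9)
N(Q, T) = (Q + 2*√2*√Q/9)/(-96 + Q + T) (N(Q, T) = (Q + 2*√2*√Q/9)/(T + (Q - 8*12)) = (Q + 2*√2*√Q/9)/(T + (Q - 96)) = (Q + 2*√2*√Q/9)/(T + (-96 + Q)) = (Q + 2*√2*√Q/9)/(-96 + Q + T))
-N(941, k(24)) = -(941 + 2*√2*√941/9)/(-96 + 941 + 29) = -(941 + 2*√1882/9)/874 = -(941/874 + √1882/3933) = -941/874 - √1882/3933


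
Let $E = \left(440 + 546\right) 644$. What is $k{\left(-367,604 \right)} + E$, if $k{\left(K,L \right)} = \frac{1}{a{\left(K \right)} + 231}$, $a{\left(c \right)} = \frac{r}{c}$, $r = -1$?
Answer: $\frac{53832673919}{84778} \approx 6.3498 \cdot 10^{5}$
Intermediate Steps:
$a{\left(c \right)} = - \frac{1}{c}$
$k{\left(K,L \right)} = \frac{1}{231 - \frac{1}{K}}$ ($k{\left(K,L \right)} = \frac{1}{- \frac{1}{K} + 231} = \frac{1}{231 - \frac{1}{K}}$)
$E = 634984$ ($E = 986 \cdot 644 = 634984$)
$k{\left(-367,604 \right)} + E = - \frac{367}{-1 + 231 \left(-367\right)} + 634984 = - \frac{367}{-1 - 84777} + 634984 = - \frac{367}{-84778} + 634984 = \left(-367\right) \left(- \frac{1}{84778}\right) + 634984 = \frac{367}{84778} + 634984 = \frac{53832673919}{84778}$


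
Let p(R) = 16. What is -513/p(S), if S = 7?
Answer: -513/16 ≈ -32.063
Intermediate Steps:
-513/p(S) = -513/16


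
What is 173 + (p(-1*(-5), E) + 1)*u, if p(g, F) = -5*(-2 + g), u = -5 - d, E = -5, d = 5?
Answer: 313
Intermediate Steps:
u = -10 (u = -5 - 1*5 = -5 - 5 = -10)
p(g, F) = 10 - 5*g
173 + (p(-1*(-5), E) + 1)*u = 173 + ((10 - (-5)*(-5)) + 1)*(-10) = 173 + ((10 - 5*5) + 1)*(-10) = 173 + ((10 - 25) + 1)*(-10) = 173 + (-15 + 1)*(-10) = 173 - 14*(-10) = 173 + 140 = 313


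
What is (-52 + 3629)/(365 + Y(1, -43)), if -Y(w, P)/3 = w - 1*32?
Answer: 3577/458 ≈ 7.8100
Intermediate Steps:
Y(w, P) = 96 - 3*w (Y(w, P) = -3*(w - 1*32) = -3*(w - 32) = -3*(-32 + w) = 96 - 3*w)
(-52 + 3629)/(365 + Y(1, -43)) = (-52 + 3629)/(365 + (96 - 3*1)) = 3577/(365 + (96 - 3)) = 3577/(365 + 93) = 3577/458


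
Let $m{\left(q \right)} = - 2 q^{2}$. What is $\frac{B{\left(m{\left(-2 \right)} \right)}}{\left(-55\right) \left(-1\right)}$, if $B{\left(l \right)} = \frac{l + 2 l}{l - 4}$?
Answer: $\frac{2}{55} \approx 0.036364$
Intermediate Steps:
$B{\left(l \right)} = \frac{3 l}{-4 + l}$
$\frac{B{\left(m{\left(-2 \right)} \right)}}{\left(-55\right) \left(-1\right)} = \frac{3 \left(- 2 \left(-2\right)^{2}\right) \frac{1}{-4 - 2 \left(-2\right)^{2}}}{\left(-55\right) \left(-1\right)} = \frac{3 \left(\left(-2\right) 4\right) \frac{1}{-4 - 8}}{55} = 3 \left(-8\right) \frac{1}{-4 - 8} \cdot \frac{1}{55} = 3 \left(-8\right) \frac{1}{-12} \cdot \frac{1}{55} = 3 \left(-8\right) \left(- \frac{1}{12}\right) \frac{1}{55} = 2 \cdot \frac{1}{55} = \frac{2}{55}$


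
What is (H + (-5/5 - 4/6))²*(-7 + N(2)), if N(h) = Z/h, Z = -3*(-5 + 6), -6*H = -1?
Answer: -153/8 ≈ -19.125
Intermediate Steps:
H = ⅙ (H = -⅙*(-1) = ⅙ ≈ 0.16667)
Z = -3 (Z = -3*1 = -3)
N(h) = -3/h
(H + (-5/5 - 4/6))²*(-7 + N(2)) = (⅙ + (-5/5 - 4/6))²*(-7 - 3/2) = (⅙ + (-5*⅕ - 4*⅙))²*(-7 - 3*½) = (⅙ + (-1 - ⅔))²*(-7 - 3/2) = (⅙ - 5/3)²*(-17/2) = (-3/2)²*(-17/2) = (9/4)*(-17/2) = -153/8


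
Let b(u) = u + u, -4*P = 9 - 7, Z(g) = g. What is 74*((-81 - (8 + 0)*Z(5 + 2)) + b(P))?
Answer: -10212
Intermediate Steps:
P = -½ (P = -(9 - 7)/4 = -¼*2 = -½ ≈ -0.50000)
b(u) = 2*u
74*((-81 - (8 + 0)*Z(5 + 2)) + b(P)) = 74*((-81 - (8 + 0)*(5 + 2)) + 2*(-½)) = 74*((-81 - 8*7) - 1) = 74*((-81 - 1*56) - 1) = 74*((-81 - 56) - 1) = 74*(-137 - 1) = 74*(-138) = -10212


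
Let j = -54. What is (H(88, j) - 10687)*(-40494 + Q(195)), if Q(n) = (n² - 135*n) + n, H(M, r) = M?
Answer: 303120801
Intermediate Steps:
Q(n) = n² - 134*n
(H(88, j) - 10687)*(-40494 + Q(195)) = (88 - 10687)*(-40494 + 195*(-134 + 195)) = -10599*(-40494 + 195*61) = -10599*(-40494 + 11895) = -10599*(-28599) = 303120801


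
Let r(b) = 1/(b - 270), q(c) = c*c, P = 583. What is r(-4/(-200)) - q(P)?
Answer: -4588161661/13499 ≈ -3.3989e+5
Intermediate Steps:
q(c) = c**2
r(b) = 1/(-270 + b)
r(-4/(-200)) - q(P) = 1/(-270 - 4/(-200)) - 1*583**2 = 1/(-270 - 4*(-1/200)) - 1*339889 = 1/(-270 + 1/50) - 339889 = 1/(-13499/50) - 339889 = -50/13499 - 339889 = -4588161661/13499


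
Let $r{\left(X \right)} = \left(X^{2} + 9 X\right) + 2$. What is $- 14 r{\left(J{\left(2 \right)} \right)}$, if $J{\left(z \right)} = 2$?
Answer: $-336$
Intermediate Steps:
$r{\left(X \right)} = 2 + X^{2} + 9 X$
$- 14 r{\left(J{\left(2 \right)} \right)} = - 14 \left(2 + 2^{2} + 9 \cdot 2\right) = - 14 \left(2 + 4 + 18\right) = \left(-14\right) 24 = -336$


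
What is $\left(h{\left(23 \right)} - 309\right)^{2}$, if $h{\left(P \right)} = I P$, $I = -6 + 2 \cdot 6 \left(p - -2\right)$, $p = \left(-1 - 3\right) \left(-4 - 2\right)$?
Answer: $45279441$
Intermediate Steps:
$p = 24$ ($p = \left(-4\right) \left(-6\right) = 24$)
$I = 306$ ($I = -6 + 2 \cdot 6 \left(24 - -2\right) = -6 + 12 \left(24 + 2\right) = -6 + 12 \cdot 26 = -6 + 312 = 306$)
$h{\left(P \right)} = 306 P$
$\left(h{\left(23 \right)} - 309\right)^{2} = \left(306 \cdot 23 - 309\right)^{2} = \left(7038 - 309\right)^{2} = 6729^{2} = 45279441$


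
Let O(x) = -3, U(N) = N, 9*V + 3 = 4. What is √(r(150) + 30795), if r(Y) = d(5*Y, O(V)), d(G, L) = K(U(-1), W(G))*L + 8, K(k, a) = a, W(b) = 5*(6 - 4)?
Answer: √30773 ≈ 175.42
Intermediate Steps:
V = ⅑ (V = -⅓ + (⅑)*4 = -⅓ + 4/9 = ⅑ ≈ 0.11111)
W(b) = 10 (W(b) = 5*2 = 10)
d(G, L) = 8 + 10*L (d(G, L) = 10*L + 8 = 8 + 10*L)
r(Y) = -22 (r(Y) = 8 + 10*(-3) = 8 - 30 = -22)
√(r(150) + 30795) = √(-22 + 30795) = √30773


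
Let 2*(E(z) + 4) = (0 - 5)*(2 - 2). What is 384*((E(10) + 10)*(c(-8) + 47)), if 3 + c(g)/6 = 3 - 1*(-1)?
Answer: 122112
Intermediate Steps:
c(g) = 6 (c(g) = -18 + 6*(3 - 1*(-1)) = -18 + 6*(3 + 1) = -18 + 6*4 = -18 + 24 = 6)
E(z) = -4 (E(z) = -4 + ((0 - 5)*(2 - 2))/2 = -4 + (-5*0)/2 = -4 + (½)*0 = -4 + 0 = -4)
384*((E(10) + 10)*(c(-8) + 47)) = 384*((-4 + 10)*(6 + 47)) = 384*(6*53) = 384*318 = 122112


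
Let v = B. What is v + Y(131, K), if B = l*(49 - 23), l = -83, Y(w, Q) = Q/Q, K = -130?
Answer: -2157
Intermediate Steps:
Y(w, Q) = 1
B = -2158 (B = -83*(49 - 23) = -83*26 = -2158)
v = -2158
v + Y(131, K) = -2158 + 1 = -2157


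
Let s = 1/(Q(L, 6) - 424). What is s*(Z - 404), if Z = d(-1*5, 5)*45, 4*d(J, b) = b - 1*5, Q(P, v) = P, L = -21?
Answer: 404/445 ≈ 0.90787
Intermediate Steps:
d(J, b) = -5/4 + b/4 (d(J, b) = (b - 1*5)/4 = (b - 5)/4 = (-5 + b)/4 = -5/4 + b/4)
Z = 0 (Z = (-5/4 + (¼)*5)*45 = (-5/4 + 5/4)*45 = 0*45 = 0)
s = -1/445 (s = 1/(-21 - 424) = 1/(-445) = -1/445 ≈ -0.0022472)
s*(Z - 404) = -(0 - 404)/445 = -1/445*(-404) = 404/445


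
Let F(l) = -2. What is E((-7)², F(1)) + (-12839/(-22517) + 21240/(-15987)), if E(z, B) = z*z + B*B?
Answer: 288492387336/119993093 ≈ 2404.2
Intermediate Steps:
E(z, B) = B² + z² (E(z, B) = z² + B² = B² + z²)
E((-7)², F(1)) + (-12839/(-22517) + 21240/(-15987)) = ((-2)² + ((-7)²)²) + (-12839/(-22517) + 21240/(-15987)) = (4 + 49²) + (-12839*(-1/22517) + 21240*(-1/15987)) = (4 + 2401) + (12839/22517 - 7080/5329) = 2405 - 91001329/119993093 = 288492387336/119993093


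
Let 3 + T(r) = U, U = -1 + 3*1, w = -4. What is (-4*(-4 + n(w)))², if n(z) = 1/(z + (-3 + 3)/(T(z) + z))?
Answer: 289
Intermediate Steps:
U = 2 (U = -1 + 3 = 2)
T(r) = -1 (T(r) = -3 + 2 = -1)
n(z) = 1/z (n(z) = 1/(z + (-3 + 3)/(-1 + z)) = 1/(z + 0/(-1 + z)) = 1/(z + 0) = 1/z)
(-4*(-4 + n(w)))² = (-4*(-4 + 1/(-4)))² = (-4*(-4 - ¼))² = (-4*(-17/4))² = 17² = 289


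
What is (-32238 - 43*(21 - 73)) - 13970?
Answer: -43972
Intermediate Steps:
(-32238 - 43*(21 - 73)) - 13970 = (-32238 - 43*(-52)) - 13970 = (-32238 + 2236) - 13970 = -30002 - 13970 = -43972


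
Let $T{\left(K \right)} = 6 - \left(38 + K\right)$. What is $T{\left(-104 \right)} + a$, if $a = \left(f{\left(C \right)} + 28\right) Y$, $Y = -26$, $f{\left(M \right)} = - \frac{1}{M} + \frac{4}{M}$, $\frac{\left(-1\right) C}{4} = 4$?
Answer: $- \frac{5209}{8} \approx -651.13$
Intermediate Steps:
$C = -16$ ($C = \left(-4\right) 4 = -16$)
$f{\left(M \right)} = \frac{3}{M}$
$T{\left(K \right)} = -32 - K$ ($T{\left(K \right)} = 6 - \left(38 + K\right) = -32 - K$)
$a = - \frac{5785}{8}$ ($a = \left(\frac{3}{-16} + 28\right) \left(-26\right) = \left(3 \left(- \frac{1}{16}\right) + 28\right) \left(-26\right) = \left(- \frac{3}{16} + 28\right) \left(-26\right) = \frac{445}{16} \left(-26\right) = - \frac{5785}{8} \approx -723.13$)
$T{\left(-104 \right)} + a = \left(-32 - -104\right) - \frac{5785}{8} = \left(-32 + 104\right) - \frac{5785}{8} = 72 - \frac{5785}{8} = - \frac{5209}{8}$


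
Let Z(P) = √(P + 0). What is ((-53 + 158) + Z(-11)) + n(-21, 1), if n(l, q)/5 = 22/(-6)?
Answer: 260/3 + I*√11 ≈ 86.667 + 3.3166*I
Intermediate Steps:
Z(P) = √P
n(l, q) = -55/3 (n(l, q) = 5*(22/(-6)) = 5*(22*(-⅙)) = 5*(-11/3) = -55/3)
((-53 + 158) + Z(-11)) + n(-21, 1) = ((-53 + 158) + √(-11)) - 55/3 = (105 + I*√11) - 55/3 = 260/3 + I*√11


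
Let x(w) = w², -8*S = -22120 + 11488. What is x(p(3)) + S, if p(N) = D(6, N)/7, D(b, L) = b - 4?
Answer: 65125/49 ≈ 1329.1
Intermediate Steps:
D(b, L) = -4 + b
p(N) = 2/7 (p(N) = (-4 + 6)/7 = 2*(⅐) = 2/7)
S = 1329 (S = -(-22120 + 11488)/8 = -⅛*(-10632) = 1329)
x(p(3)) + S = (2/7)² + 1329 = 4/49 + 1329 = 65125/49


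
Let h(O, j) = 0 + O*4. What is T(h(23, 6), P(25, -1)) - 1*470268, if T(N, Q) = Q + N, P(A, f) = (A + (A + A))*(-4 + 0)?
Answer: -470476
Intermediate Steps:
h(O, j) = 4*O (h(O, j) = 0 + 4*O = 4*O)
P(A, f) = -12*A (P(A, f) = (A + 2*A)*(-4) = (3*A)*(-4) = -12*A)
T(N, Q) = N + Q
T(h(23, 6), P(25, -1)) - 1*470268 = (4*23 - 12*25) - 1*470268 = (92 - 300) - 470268 = -208 - 470268 = -470476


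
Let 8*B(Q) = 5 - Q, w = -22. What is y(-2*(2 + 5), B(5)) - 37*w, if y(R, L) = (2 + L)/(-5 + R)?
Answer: 15464/19 ≈ 813.89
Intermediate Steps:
B(Q) = 5/8 - Q/8 (B(Q) = (5 - Q)/8 = 5/8 - Q/8)
y(R, L) = (2 + L)/(-5 + R)
y(-2*(2 + 5), B(5)) - 37*w = (2 + (5/8 - ⅛*5))/(-5 - 2*(2 + 5)) - 37*(-22) = (2 + (5/8 - 5/8))/(-5 - 2*7) + 814 = (2 + 0)/(-5 - 14) + 814 = 2/(-19) + 814 = -1/19*2 + 814 = -2/19 + 814 = 15464/19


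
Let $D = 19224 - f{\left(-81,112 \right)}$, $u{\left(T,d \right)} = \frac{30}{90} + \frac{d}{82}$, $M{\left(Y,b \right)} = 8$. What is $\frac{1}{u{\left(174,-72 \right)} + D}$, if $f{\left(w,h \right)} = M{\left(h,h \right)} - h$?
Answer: $\frac{123}{2377277} \approx 5.174 \cdot 10^{-5}$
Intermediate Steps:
$f{\left(w,h \right)} = 8 - h$
$u{\left(T,d \right)} = \frac{1}{3} + \frac{d}{82}$ ($u{\left(T,d \right)} = 30 \cdot \frac{1}{90} + d \frac{1}{82} = \frac{1}{3} + \frac{d}{82}$)
$D = 19328$ ($D = 19224 - \left(8 - 112\right) = 19224 - -104 = 19224 + 104 = 19328$)
$\frac{1}{u{\left(174,-72 \right)} + D} = \frac{1}{\left(\frac{1}{3} + \frac{1}{82} \left(-72\right)\right) + 19328} = \frac{1}{\left(\frac{1}{3} - \frac{36}{41}\right) + 19328} = \frac{1}{- \frac{67}{123} + 19328} = \frac{1}{\frac{2377277}{123}} = \frac{123}{2377277}$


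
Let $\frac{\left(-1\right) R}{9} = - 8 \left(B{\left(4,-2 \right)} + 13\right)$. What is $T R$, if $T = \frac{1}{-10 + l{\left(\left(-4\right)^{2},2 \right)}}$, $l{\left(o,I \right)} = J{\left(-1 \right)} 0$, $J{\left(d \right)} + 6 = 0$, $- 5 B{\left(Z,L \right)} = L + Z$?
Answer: $- \frac{2268}{25} \approx -90.72$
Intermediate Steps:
$B{\left(Z,L \right)} = - \frac{L}{5} - \frac{Z}{5}$ ($B{\left(Z,L \right)} = - \frac{L + Z}{5} = - \frac{L}{5} - \frac{Z}{5}$)
$J{\left(d \right)} = -6$ ($J{\left(d \right)} = -6 + 0 = -6$)
$l{\left(o,I \right)} = 0$ ($l{\left(o,I \right)} = \left(-6\right) 0 = 0$)
$T = - \frac{1}{10}$ ($T = \frac{1}{-10 + 0} = \frac{1}{-10} = - \frac{1}{10} \approx -0.1$)
$R = \frac{4536}{5}$ ($R = - 9 \left(- 8 \left(\left(\left(- \frac{1}{5}\right) \left(-2\right) - \frac{4}{5}\right) + 13\right)\right) = - 9 \left(- 8 \left(\left(\frac{2}{5} - \frac{4}{5}\right) + 13\right)\right) = - 9 \left(- 8 \left(- \frac{2}{5} + 13\right)\right) = - 9 \left(\left(-8\right) \frac{63}{5}\right) = \left(-9\right) \left(- \frac{504}{5}\right) = \frac{4536}{5} \approx 907.2$)
$T R = \left(- \frac{1}{10}\right) \frac{4536}{5} = - \frac{2268}{25}$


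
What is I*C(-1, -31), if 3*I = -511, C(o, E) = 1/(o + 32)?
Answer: -511/93 ≈ -5.4946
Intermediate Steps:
C(o, E) = 1/(32 + o)
I = -511/3 (I = (⅓)*(-511) = -511/3 ≈ -170.33)
I*C(-1, -31) = -511/(3*(32 - 1)) = -511/3/31 = -511/3*1/31 = -511/93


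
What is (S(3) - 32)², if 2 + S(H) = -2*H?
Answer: 1600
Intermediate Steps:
S(H) = -2 - 2*H
(S(3) - 32)² = ((-2 - 2*3) - 32)² = ((-2 - 6) - 32)² = (-8 - 32)² = (-40)² = 1600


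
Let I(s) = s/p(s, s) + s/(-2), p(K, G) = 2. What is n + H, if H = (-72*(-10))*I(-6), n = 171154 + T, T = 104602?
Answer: 275756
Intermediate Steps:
I(s) = 0 (I(s) = s/2 + s/(-2) = s*(½) + s*(-½) = s/2 - s/2 = 0)
n = 275756 (n = 171154 + 104602 = 275756)
H = 0 (H = -72*(-10)*0 = 720*0 = 0)
n + H = 275756 + 0 = 275756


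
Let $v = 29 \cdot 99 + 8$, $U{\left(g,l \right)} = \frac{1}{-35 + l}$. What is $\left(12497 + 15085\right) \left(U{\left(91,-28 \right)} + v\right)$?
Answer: $\frac{1667570944}{21} \approx 7.9408 \cdot 10^{7}$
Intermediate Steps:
$v = 2879$ ($v = 2871 + 8 = 2879$)
$\left(12497 + 15085\right) \left(U{\left(91,-28 \right)} + v\right) = \left(12497 + 15085\right) \left(\frac{1}{-35 - 28} + 2879\right) = 27582 \left(\frac{1}{-63} + 2879\right) = 27582 \left(- \frac{1}{63} + 2879\right) = 27582 \cdot \frac{181376}{63} = \frac{1667570944}{21}$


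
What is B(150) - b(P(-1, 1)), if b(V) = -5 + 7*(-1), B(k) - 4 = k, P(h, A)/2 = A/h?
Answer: 166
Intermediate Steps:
P(h, A) = 2*A/h (P(h, A) = 2*(A/h) = 2*A/h)
B(k) = 4 + k
b(V) = -12 (b(V) = -5 - 7 = -12)
B(150) - b(P(-1, 1)) = (4 + 150) - 1*(-12) = 154 + 12 = 166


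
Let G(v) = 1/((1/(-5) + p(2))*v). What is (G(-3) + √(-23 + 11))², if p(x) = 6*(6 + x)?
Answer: (5 - 1434*I*√3)²/514089 ≈ -12.0 - 0.048314*I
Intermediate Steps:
p(x) = 36 + 6*x
G(v) = 5/(239*v) (G(v) = 1/((1/(-5) + (36 + 6*2))*v) = 1/((-⅕ + (36 + 12))*v) = 1/((-⅕ + 48)*v) = 1/((239/5)*v) = 5/(239*v))
(G(-3) + √(-23 + 11))² = ((5/239)/(-3) + √(-23 + 11))² = ((5/239)*(-⅓) + √(-12))² = (-5/717 + 2*I*√3)²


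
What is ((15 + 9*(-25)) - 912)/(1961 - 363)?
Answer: -33/47 ≈ -0.70213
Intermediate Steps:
((15 + 9*(-25)) - 912)/(1961 - 363) = ((15 - 225) - 912)/1598 = (-210 - 912)*(1/1598) = -1122*1/1598 = -33/47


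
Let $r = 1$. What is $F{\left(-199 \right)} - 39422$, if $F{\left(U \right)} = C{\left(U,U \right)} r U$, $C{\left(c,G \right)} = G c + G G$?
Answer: $-15800620$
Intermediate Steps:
$C{\left(c,G \right)} = G^{2} + G c$ ($C{\left(c,G \right)} = G c + G^{2} = G^{2} + G c$)
$F{\left(U \right)} = 2 U^{3}$ ($F{\left(U \right)} = U \left(U + U\right) 1 U = U 2 U 1 U = 2 U^{2} \cdot 1 U = 2 U^{2} U = 2 U^{3}$)
$F{\left(-199 \right)} - 39422 = 2 \left(-199\right)^{3} - 39422 = 2 \left(-7880599\right) - 39422 = -15761198 - 39422 = -15800620$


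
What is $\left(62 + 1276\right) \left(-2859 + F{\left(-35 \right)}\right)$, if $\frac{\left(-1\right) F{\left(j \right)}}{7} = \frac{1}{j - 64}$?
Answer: $- \frac{126233164}{33} \approx -3.8252 \cdot 10^{6}$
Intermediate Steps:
$F{\left(j \right)} = - \frac{7}{-64 + j}$ ($F{\left(j \right)} = - \frac{7}{j - 64} = - \frac{7}{-64 + j}$)
$\left(62 + 1276\right) \left(-2859 + F{\left(-35 \right)}\right) = \left(62 + 1276\right) \left(-2859 - \frac{7}{-64 - 35}\right) = 1338 \left(-2859 - \frac{7}{-99}\right) = 1338 \left(-2859 - - \frac{7}{99}\right) = 1338 \left(-2859 + \frac{7}{99}\right) = 1338 \left(- \frac{283034}{99}\right) = - \frac{126233164}{33}$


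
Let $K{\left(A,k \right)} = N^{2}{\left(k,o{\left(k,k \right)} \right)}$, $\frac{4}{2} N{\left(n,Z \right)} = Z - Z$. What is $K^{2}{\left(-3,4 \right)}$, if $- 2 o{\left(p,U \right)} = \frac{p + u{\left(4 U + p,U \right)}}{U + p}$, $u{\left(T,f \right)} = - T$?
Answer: $0$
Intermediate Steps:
$o{\left(p,U \right)} = \frac{2 U}{U + p}$ ($o{\left(p,U \right)} = - \frac{\left(p - \left(4 U + p\right)\right) \frac{1}{U + p}}{2} = - \frac{\left(p - \left(p + 4 U\right)\right) \frac{1}{U + p}}{2} = - \frac{- 4 U \frac{1}{U + p}}{2} = - \frac{\left(-4\right) U \frac{1}{U + p}}{2} = \frac{2 U}{U + p}$)
$N{\left(n,Z \right)} = 0$ ($N{\left(n,Z \right)} = \frac{Z - Z}{2} = \frac{1}{2} \cdot 0 = 0$)
$K{\left(A,k \right)} = 0$ ($K{\left(A,k \right)} = 0^{2} = 0$)
$K^{2}{\left(-3,4 \right)} = 0^{2} = 0$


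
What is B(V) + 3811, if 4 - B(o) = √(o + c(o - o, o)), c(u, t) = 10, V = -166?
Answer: 3815 - 2*I*√39 ≈ 3815.0 - 12.49*I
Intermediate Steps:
B(o) = 4 - √(10 + o) (B(o) = 4 - √(o + 10) = 4 - √(10 + o))
B(V) + 3811 = (4 - √(10 - 166)) + 3811 = (4 - √(-156)) + 3811 = (4 - 2*I*√39) + 3811 = 3815 - 2*I*√39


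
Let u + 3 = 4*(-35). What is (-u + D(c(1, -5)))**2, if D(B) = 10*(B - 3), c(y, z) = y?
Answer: 15129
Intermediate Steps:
u = -143 (u = -3 + 4*(-35) = -3 - 140 = -143)
D(B) = -30 + 10*B (D(B) = 10*(-3 + B) = -30 + 10*B)
(-u + D(c(1, -5)))**2 = (-1*(-143) + (-30 + 10*1))**2 = (143 + (-30 + 10))**2 = (143 - 20)**2 = 123**2 = 15129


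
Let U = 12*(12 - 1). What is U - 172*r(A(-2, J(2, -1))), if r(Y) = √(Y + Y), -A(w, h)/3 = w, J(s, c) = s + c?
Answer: 132 - 344*√3 ≈ -463.83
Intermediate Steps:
J(s, c) = c + s
A(w, h) = -3*w
U = 132 (U = 12*11 = 132)
r(Y) = √2*√Y (r(Y) = √(2*Y) = √2*√Y)
U - 172*r(A(-2, J(2, -1))) = 132 - 172*√2*√(-3*(-2)) = 132 - 172*√2*√6 = 132 - 344*√3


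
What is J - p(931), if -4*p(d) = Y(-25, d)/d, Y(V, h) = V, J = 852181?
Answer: 3173522019/3724 ≈ 8.5218e+5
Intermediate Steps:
p(d) = 25/(4*d) (p(d) = -(-25)/(4*d) = 25/(4*d))
J - p(931) = 852181 - 25/(4*931) = 852181 - 1*25/3724 = 852181 - 25/3724 = 3173522019/3724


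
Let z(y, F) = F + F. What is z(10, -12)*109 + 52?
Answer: -2564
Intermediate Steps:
z(y, F) = 2*F
z(10, -12)*109 + 52 = (2*(-12))*109 + 52 = -24*109 + 52 = -2616 + 52 = -2564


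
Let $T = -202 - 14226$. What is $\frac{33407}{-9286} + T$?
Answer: $- \frac{134011815}{9286} \approx -14432.0$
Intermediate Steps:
$T = -14428$ ($T = -202 - 14226 = -14428$)
$\frac{33407}{-9286} + T = \frac{33407}{-9286} - 14428 = 33407 \left(- \frac{1}{9286}\right) - 14428 = - \frac{33407}{9286} - 14428 = - \frac{134011815}{9286}$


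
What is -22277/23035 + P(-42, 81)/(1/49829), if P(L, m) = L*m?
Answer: -3904853095307/23035 ≈ -1.6952e+8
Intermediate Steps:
-22277/23035 + P(-42, 81)/(1/49829) = -22277/23035 + (-42*81)/(1/49829) = -22277*1/23035 - 3402/1/49829 = -22277/23035 - 3402*49829 = -22277/23035 - 169518258 = -3904853095307/23035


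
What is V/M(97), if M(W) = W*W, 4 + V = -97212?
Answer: -97216/9409 ≈ -10.332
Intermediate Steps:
V = -97216 (V = -4 - 97212 = -97216)
M(W) = W²
V/M(97) = -97216/(97²) = -97216/9409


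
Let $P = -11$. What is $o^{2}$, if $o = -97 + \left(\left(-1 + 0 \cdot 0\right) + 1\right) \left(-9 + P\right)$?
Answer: $9409$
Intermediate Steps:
$o = -97$ ($o = -97 + \left(\left(-1 + 0 \cdot 0\right) + 1\right) \left(-9 - 11\right) = -97 + \left(\left(-1 + 0\right) + 1\right) \left(-20\right) = -97 + \left(-1 + 1\right) \left(-20\right) = -97 + 0 \left(-20\right) = -97 + 0 = -97$)
$o^{2} = \left(-97\right)^{2} = 9409$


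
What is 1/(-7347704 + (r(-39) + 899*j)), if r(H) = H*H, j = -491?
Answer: -1/7787592 ≈ -1.2841e-7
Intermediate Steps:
r(H) = H²
1/(-7347704 + (r(-39) + 899*j)) = 1/(-7347704 + ((-39)² + 899*(-491))) = 1/(-7347704 + (1521 - 441409)) = 1/(-7347704 - 439888) = 1/(-7787592) = -1/7787592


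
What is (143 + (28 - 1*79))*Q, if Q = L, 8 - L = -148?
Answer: 14352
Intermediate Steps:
L = 156 (L = 8 - 1*(-148) = 8 + 148 = 156)
Q = 156
(143 + (28 - 1*79))*Q = (143 + (28 - 1*79))*156 = (143 + (28 - 79))*156 = (143 - 51)*156 = 92*156 = 14352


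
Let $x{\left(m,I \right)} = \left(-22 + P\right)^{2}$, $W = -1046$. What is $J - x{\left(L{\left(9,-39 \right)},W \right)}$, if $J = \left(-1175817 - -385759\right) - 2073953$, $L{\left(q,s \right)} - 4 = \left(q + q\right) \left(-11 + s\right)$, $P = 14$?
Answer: $-2864075$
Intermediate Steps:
$L{\left(q,s \right)} = 4 + 2 q \left(-11 + s\right)$ ($L{\left(q,s \right)} = 4 + \left(q + q\right) \left(-11 + s\right) = 4 + 2 q \left(-11 + s\right)$)
$x{\left(m,I \right)} = 64$ ($x{\left(m,I \right)} = \left(-22 + 14\right)^{2} = \left(-8\right)^{2} = 64$)
$J = -2864011$ ($J = \left(-1175817 + 385759\right) - 2073953 = -790058 - 2073953 = -2864011$)
$J - x{\left(L{\left(9,-39 \right)},W \right)} = -2864011 - 64 = -2864075$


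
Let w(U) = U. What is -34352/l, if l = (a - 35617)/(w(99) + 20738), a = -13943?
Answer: 89474078/6195 ≈ 14443.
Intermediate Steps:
l = -49560/20837 (l = (-13943 - 35617)/(99 + 20738) = -49560/20837 ≈ -2.3785)
-34352/l = -34352/(-49560/20837) = -34352*(-20837/49560) = 89474078/6195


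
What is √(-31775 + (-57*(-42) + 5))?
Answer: 24*I*√51 ≈ 171.39*I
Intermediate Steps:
√(-31775 + (-57*(-42) + 5)) = √(-31775 + (2394 + 5)) = √(-31775 + 2399) = √(-29376) = 24*I*√51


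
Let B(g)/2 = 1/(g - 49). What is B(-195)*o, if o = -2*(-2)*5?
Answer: -10/61 ≈ -0.16393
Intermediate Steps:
B(g) = 2/(-49 + g) (B(g) = 2/(g - 49) = 2/(-49 + g))
o = 20 (o = 4*5 = 20)
B(-195)*o = (2/(-49 - 195))*20 = (2/(-244))*20 = (2*(-1/244))*20 = -1/122*20 = -10/61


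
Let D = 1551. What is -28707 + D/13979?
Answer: -401293602/13979 ≈ -28707.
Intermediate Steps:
-28707 + D/13979 = -28707 + 1551/13979 = -401293602/13979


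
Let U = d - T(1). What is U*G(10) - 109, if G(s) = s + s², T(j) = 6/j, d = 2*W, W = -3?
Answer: -1429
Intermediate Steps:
d = -6 (d = 2*(-3) = -6)
U = -12 (U = -6 - 6/1 = -6 - 6 = -12)
U*G(10) - 109 = -120*(1 + 10) - 109 = -120*11 - 109 = -12*110 - 109 = -1320 - 109 = -1429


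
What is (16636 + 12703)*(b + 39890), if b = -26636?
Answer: 388859106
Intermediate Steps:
(16636 + 12703)*(b + 39890) = (16636 + 12703)*(-26636 + 39890) = 29339*13254 = 388859106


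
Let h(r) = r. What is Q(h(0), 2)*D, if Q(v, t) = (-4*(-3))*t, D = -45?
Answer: -1080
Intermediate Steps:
Q(v, t) = 12*t
Q(h(0), 2)*D = (12*2)*(-45) = 24*(-45) = -1080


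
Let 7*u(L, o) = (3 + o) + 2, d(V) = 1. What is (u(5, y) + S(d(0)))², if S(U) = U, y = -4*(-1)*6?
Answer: 1296/49 ≈ 26.449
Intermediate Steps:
y = 24 (y = 4*6 = 24)
u(L, o) = 5/7 + o/7 (u(L, o) = ((3 + o) + 2)/7 = (5 + o)/7 = 5/7 + o/7)
(u(5, y) + S(d(0)))² = ((5/7 + (⅐)*24) + 1)² = ((5/7 + 24/7) + 1)² = (29/7 + 1)² = (36/7)² = 1296/49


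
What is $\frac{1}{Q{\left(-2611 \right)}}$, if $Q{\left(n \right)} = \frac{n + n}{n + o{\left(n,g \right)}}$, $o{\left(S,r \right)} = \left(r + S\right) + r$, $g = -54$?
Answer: $\frac{2665}{2611} \approx 1.0207$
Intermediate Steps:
$o{\left(S,r \right)} = S + 2 r$ ($o{\left(S,r \right)} = \left(S + r\right) + r = S + 2 r$)
$Q{\left(n \right)} = \frac{2 n}{-108 + 2 n}$ ($Q{\left(n \right)} = \frac{n + n}{n + \left(n + 2 \left(-54\right)\right)} = \frac{2 n}{n + \left(n - 108\right)} = \frac{2 n}{n + \left(-108 + n\right)} = \frac{2 n}{-108 + 2 n}$)
$\frac{1}{Q{\left(-2611 \right)}} = \frac{1}{\left(-2611\right) \frac{1}{-54 - 2611}} = \frac{1}{\left(-2611\right) \frac{1}{-2665}} = \frac{1}{\left(-2611\right) \left(- \frac{1}{2665}\right)} = \frac{1}{\frac{2611}{2665}} = \frac{2665}{2611}$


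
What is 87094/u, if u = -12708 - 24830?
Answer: -43547/18769 ≈ -2.3202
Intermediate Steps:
u = -37538
87094/u = 87094/(-37538) = 87094*(-1/37538) = -43547/18769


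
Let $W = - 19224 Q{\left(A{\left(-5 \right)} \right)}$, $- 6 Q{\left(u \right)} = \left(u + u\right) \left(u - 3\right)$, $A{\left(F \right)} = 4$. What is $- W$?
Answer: $-25632$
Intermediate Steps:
$Q{\left(u \right)} = - \frac{u \left(-3 + u\right)}{3}$ ($Q{\left(u \right)} = - \frac{\left(u + u\right) \left(u - 3\right)}{6} = - \frac{2 u \left(-3 + u\right)}{6} = - \frac{u \left(-3 + u\right)}{3}$)
$W = 25632$ ($W = - 19224 \cdot \frac{1}{3} \cdot 4 \left(3 - 4\right) = - 19224 \cdot \frac{1}{3} \cdot 4 \left(-1\right) = \left(-19224\right) \left(- \frac{4}{3}\right) = 25632$)
$- W = \left(-1\right) 25632 = -25632$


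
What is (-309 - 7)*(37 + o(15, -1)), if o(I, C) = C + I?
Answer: -16116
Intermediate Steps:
(-309 - 7)*(37 + o(15, -1)) = (-309 - 7)*(37 + (-1 + 15)) = -316*(37 + 14) = -316*51 = -16116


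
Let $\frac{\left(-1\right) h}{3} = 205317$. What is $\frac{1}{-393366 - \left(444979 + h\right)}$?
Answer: $- \frac{1}{222394} \approx -4.4965 \cdot 10^{-6}$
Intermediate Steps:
$h = -615951$ ($h = \left(-3\right) 205317 = -615951$)
$\frac{1}{-393366 - \left(444979 + h\right)} = \frac{1}{-393366 - -170972} = \frac{1}{-393366 + \left(-444979 + 615951\right)} = \frac{1}{-393366 + 170972} = \frac{1}{-222394} = - \frac{1}{222394}$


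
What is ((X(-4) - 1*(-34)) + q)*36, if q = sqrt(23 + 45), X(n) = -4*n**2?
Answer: -1080 + 72*sqrt(17) ≈ -783.14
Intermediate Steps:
q = 2*sqrt(17) (q = sqrt(68) = 2*sqrt(17) ≈ 8.2462)
((X(-4) - 1*(-34)) + q)*36 = ((-4*(-4)**2 - 1*(-34)) + 2*sqrt(17))*36 = ((-4*16 + 34) + 2*sqrt(17))*36 = ((-64 + 34) + 2*sqrt(17))*36 = (-30 + 2*sqrt(17))*36 = -1080 + 72*sqrt(17)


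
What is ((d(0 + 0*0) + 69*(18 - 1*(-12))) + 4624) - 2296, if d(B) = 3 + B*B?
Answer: 4401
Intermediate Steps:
d(B) = 3 + B**2
((d(0 + 0*0) + 69*(18 - 1*(-12))) + 4624) - 2296 = (((3 + (0 + 0*0)**2) + 69*(18 - 1*(-12))) + 4624) - 2296 = (((3 + (0 + 0)**2) + 69*(18 + 12)) + 4624) - 2296 = (((3 + 0**2) + 69*30) + 4624) - 2296 = (((3 + 0) + 2070) + 4624) - 2296 = ((3 + 2070) + 4624) - 2296 = (2073 + 4624) - 2296 = 6697 - 2296 = 4401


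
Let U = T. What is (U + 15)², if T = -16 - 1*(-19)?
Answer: 324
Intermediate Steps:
T = 3 (T = -16 + 19 = 3)
U = 3
(U + 15)² = (3 + 15)² = 18² = 324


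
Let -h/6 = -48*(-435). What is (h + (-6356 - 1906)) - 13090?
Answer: -146632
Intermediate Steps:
h = -125280 (h = -(-288)*(-435) = -6*20880 = -125280)
(h + (-6356 - 1906)) - 13090 = (-125280 + (-6356 - 1906)) - 13090 = (-125280 - 8262) - 13090 = -133542 - 13090 = -146632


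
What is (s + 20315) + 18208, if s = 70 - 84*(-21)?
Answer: 40357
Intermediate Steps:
s = 1834 (s = 70 + 1764 = 1834)
(s + 20315) + 18208 = (1834 + 20315) + 18208 = 22149 + 18208 = 40357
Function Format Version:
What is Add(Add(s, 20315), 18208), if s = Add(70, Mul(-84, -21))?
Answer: 40357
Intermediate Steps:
s = 1834 (s = Add(70, 1764) = 1834)
Add(Add(s, 20315), 18208) = Add(Add(1834, 20315), 18208) = Add(22149, 18208) = 40357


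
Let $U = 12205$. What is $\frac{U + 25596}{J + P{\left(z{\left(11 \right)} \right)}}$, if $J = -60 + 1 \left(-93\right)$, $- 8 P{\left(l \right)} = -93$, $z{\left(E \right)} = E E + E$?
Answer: $- \frac{302408}{1131} \approx -267.38$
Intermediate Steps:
$z{\left(E \right)} = E + E^{2}$ ($z{\left(E \right)} = E^{2} + E = E + E^{2}$)
$P{\left(l \right)} = \frac{93}{8}$ ($P{\left(l \right)} = \left(- \frac{1}{8}\right) \left(-93\right) = \frac{93}{8}$)
$J = -153$ ($J = -60 - 93 = -153$)
$\frac{U + 25596}{J + P{\left(z{\left(11 \right)} \right)}} = \frac{12205 + 25596}{-153 + \frac{93}{8}} = \frac{37801}{- \frac{1131}{8}} = 37801 \left(- \frac{8}{1131}\right) = - \frac{302408}{1131}$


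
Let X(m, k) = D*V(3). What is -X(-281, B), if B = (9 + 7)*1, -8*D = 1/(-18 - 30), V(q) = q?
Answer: -1/128 ≈ -0.0078125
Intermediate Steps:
D = 1/384 (D = -1/(8*(-18 - 30)) = -1/8/(-48) = -1/8*(-1/48) = 1/384 ≈ 0.0026042)
B = 16 (B = 16*1 = 16)
X(m, k) = 1/128 (X(m, k) = (1/384)*3 = 1/128)
-X(-281, B) = -1*1/128 = -1/128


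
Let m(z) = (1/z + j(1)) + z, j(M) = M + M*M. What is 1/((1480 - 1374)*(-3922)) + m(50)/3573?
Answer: 60063349/4126140100 ≈ 0.014557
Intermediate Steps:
j(M) = M + M²
m(z) = 2 + z + 1/z (m(z) = (1/z + 1*(1 + 1)) + z = (1/z + 1*2) + z = (1/z + 2) + z = (2 + 1/z) + z = 2 + z + 1/z)
1/((1480 - 1374)*(-3922)) + m(50)/3573 = 1/((1480 - 1374)*(-3922)) + (2 + 50 + 1/50)/3573 = -1/3922/106 + (2 + 50 + 1/50)*(1/3573) = (1/106)*(-1/3922) + (2601/50)*(1/3573) = -1/415732 + 289/19850 = 60063349/4126140100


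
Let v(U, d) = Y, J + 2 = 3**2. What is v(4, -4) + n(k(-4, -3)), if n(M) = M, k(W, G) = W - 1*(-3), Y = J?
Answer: 6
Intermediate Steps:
J = 7 (J = -2 + 3**2 = -2 + 9 = 7)
Y = 7
k(W, G) = 3 + W (k(W, G) = W + 3 = 3 + W)
v(U, d) = 7
v(4, -4) + n(k(-4, -3)) = 7 + (3 - 4) = 7 - 1 = 6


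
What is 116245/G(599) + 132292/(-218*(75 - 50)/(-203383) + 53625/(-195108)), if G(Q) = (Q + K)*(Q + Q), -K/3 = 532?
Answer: -2090037648719656177601/3918875856569550 ≈ -5.3333e+5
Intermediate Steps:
K = -1596 (K = -3*532 = -1596)
G(Q) = 2*Q*(-1596 + Q) (G(Q) = (Q - 1596)*(Q + Q) = (-1596 + Q)*(2*Q) = 2*Q*(-1596 + Q))
116245/G(599) + 132292/(-218*(75 - 50)/(-203383) + 53625/(-195108)) = 116245/((2*599*(-1596 + 599))) + 132292/(-218*(75 - 50)/(-203383) + 53625/(-195108)) = 116245/((2*599*(-997))) + 132292/(-218*25*(-1/203383) + 53625*(-1/195108)) = 116245/(-1194406) + 132292/(-5450*(-1/203383) - 17875/65036) = 116245*(-1/1194406) + 132292/(5450/203383 - 17875/65036) = -116245/1194406 + 132292/(-3281024925/13227216788) = -116245/1194406 + 132292*(-13227216788/3281024925) = -116245/1194406 - 1749854963318096/3281024925 = -2090037648719656177601/3918875856569550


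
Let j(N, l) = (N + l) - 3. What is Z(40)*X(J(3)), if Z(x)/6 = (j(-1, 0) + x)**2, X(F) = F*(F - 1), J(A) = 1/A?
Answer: -1728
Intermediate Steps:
J(A) = 1/A
j(N, l) = -3 + N + l
X(F) = F*(-1 + F)
Z(x) = 6*(-4 + x)**2 (Z(x) = 6*((-3 - 1 + 0) + x)**2 = 6*(-4 + x)**2)
Z(40)*X(J(3)) = (6*(-4 + 40)**2)*((-1 + 1/3)/3) = (6*36**2)*((-1 + 1/3)/3) = (6*1296)*((1/3)*(-2/3)) = 7776*(-2/9) = -1728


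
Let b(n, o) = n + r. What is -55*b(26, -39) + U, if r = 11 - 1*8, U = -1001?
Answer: -2596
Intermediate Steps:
r = 3 (r = 11 - 8 = 3)
b(n, o) = 3 + n (b(n, o) = n + 3 = 3 + n)
-55*b(26, -39) + U = -55*(3 + 26) - 1001 = -55*29 - 1001 = -1595 - 1001 = -2596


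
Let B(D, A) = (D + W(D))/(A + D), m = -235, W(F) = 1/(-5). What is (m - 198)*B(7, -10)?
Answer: 14722/15 ≈ 981.47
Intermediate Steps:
W(F) = -1/5
B(D, A) = (-1/5 + D)/(A + D) (B(D, A) = (D - 1/5)/(A + D) = (-1/5 + D)/(A + D))
(m - 198)*B(7, -10) = (-235 - 198)*((-1/5 + 7)/(-10 + 7)) = -433*34/((-3)*5) = -(-433)*34/(3*5) = -433*(-34/15) = 14722/15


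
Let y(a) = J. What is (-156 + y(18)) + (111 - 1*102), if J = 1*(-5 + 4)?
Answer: -148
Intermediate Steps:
J = -1 (J = 1*(-1) = -1)
y(a) = -1
(-156 + y(18)) + (111 - 1*102) = (-156 - 1) + (111 - 1*102) = -157 + (111 - 102) = -157 + 9 = -148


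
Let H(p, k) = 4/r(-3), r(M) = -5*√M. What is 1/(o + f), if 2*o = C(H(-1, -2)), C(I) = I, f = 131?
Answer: 9825/1287079 - 10*I*√3/1287079 ≈ 0.0076336 - 1.3457e-5*I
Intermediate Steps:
H(p, k) = 4*I*√3/15 (H(p, k) = 4/((-5*I*√3)) = 4*(I*√3/15) = 4*I*√3/15)
o = 2*I*√3/15 (o = (4*I*√3/15)/2 = 2*I*√3/15 ≈ 0.23094*I)
1/(o + f) = 1/(2*I*√3/15 + 131) = 1/(131 + 2*I*√3/15)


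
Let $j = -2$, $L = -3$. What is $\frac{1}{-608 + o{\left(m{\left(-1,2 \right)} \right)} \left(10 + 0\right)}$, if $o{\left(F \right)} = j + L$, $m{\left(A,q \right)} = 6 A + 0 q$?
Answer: $- \frac{1}{658} \approx -0.0015198$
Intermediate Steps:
$m{\left(A,q \right)} = 6 A$ ($m{\left(A,q \right)} = 6 A + 0 = 6 A$)
$o{\left(F \right)} = -5$ ($o{\left(F \right)} = -2 - 3 = -5$)
$\frac{1}{-608 + o{\left(m{\left(-1,2 \right)} \right)} \left(10 + 0\right)} = \frac{1}{-608 - 5 \left(10 + 0\right)} = \frac{1}{-608 - 50} = \frac{1}{-658} = - \frac{1}{658}$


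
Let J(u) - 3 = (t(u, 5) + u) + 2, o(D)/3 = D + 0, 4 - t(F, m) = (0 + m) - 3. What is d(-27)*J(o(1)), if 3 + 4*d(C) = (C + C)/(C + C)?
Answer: -5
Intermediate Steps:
t(F, m) = 7 - m (t(F, m) = 4 - ((0 + m) - 3) = 4 - (m - 3) = 4 - (-3 + m) = 4 + (3 - m) = 7 - m)
d(C) = -½ (d(C) = -¾ + ((C + C)/(C + C))/4 = -¾ + ((2*C)/((2*C)))/4 = -¾ + ((2*C)*(1/(2*C)))/4 = -¾ + (¼)*1 = -¾ + ¼ = -½)
o(D) = 3*D (o(D) = 3*(D + 0) = 3*D)
J(u) = 7 + u (J(u) = 3 + (((7 - 1*5) + u) + 2) = 3 + (((7 - 5) + u) + 2) = 3 + ((2 + u) + 2) = 3 + (4 + u) = 7 + u)
d(-27)*J(o(1)) = -(7 + 3*1)/2 = -(7 + 3)/2 = -½*10 = -5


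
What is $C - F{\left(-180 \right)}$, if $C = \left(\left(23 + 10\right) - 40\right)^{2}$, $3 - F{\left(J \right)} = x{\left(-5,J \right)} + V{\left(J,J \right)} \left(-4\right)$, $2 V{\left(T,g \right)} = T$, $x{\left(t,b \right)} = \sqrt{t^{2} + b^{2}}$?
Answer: $406 + 5 \sqrt{1297} \approx 586.07$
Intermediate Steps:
$x{\left(t,b \right)} = \sqrt{b^{2} + t^{2}}$
$V{\left(T,g \right)} = \frac{T}{2}$
$F{\left(J \right)} = 3 - \sqrt{25 + J^{2}} + 2 J$ ($F{\left(J \right)} = 3 - \left(\sqrt{J^{2} + \left(-5\right)^{2}} + \frac{J}{2} \left(-4\right)\right) = 3 - \left(\sqrt{J^{2} + 25} - 2 J\right) = 3 - \left(\sqrt{25 + J^{2}} - 2 J\right) = 3 + \left(- \sqrt{25 + J^{2}} + 2 J\right) = 3 - \sqrt{25 + J^{2}} + 2 J$)
$C = 49$ ($C = \left(33 - 40\right)^{2} = \left(-7\right)^{2} = 49$)
$C - F{\left(-180 \right)} = 49 - \left(3 - \sqrt{25 + \left(-180\right)^{2}} + 2 \left(-180\right)\right) = 49 - \left(3 - \sqrt{25 + 32400} - 360\right) = 49 - \left(3 - \sqrt{32425} - 360\right) = 49 - \left(3 - 5 \sqrt{1297} - 360\right) = 49 - \left(-357 - 5 \sqrt{1297}\right) = 49 + \left(357 + 5 \sqrt{1297}\right) = 406 + 5 \sqrt{1297}$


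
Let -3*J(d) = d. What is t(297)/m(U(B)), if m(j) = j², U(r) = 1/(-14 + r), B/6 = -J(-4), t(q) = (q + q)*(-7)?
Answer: -2012472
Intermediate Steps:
J(d) = -d/3
t(q) = -14*q (t(q) = (2*q)*(-7) = -14*q)
B = -8 (B = 6*(-(-1)*(-4)/3) = 6*(-1*4/3) = 6*(-4/3) = -8)
t(297)/m(U(B)) = (-14*297)/((1/(-14 - 8))²) = -4158/((1/(-22))²) = -4158/((-1/22)²) = -4158/1/484 = -4158*484 = -2012472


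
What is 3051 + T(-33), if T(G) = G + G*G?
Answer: 4107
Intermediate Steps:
T(G) = G + G**2
3051 + T(-33) = 3051 - 33*(1 - 33) = 3051 - 33*(-32) = 3051 + 1056 = 4107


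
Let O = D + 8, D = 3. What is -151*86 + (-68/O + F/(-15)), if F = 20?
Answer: -428786/33 ≈ -12994.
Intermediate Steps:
O = 11 (O = 3 + 8 = 11)
-151*86 + (-68/O + F/(-15)) = -151*86 + (-68/11 + 20/(-15)) = -12986 + (-68*1/11 + 20*(-1/15)) = -12986 + (-68/11 - 4/3) = -12986 - 248/33 = -428786/33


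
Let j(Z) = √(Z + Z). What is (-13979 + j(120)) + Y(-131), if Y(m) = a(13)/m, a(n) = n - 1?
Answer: -1831261/131 + 4*√15 ≈ -13964.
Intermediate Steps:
a(n) = -1 + n
j(Z) = √2*√Z (j(Z) = √(2*Z) = √2*√Z)
Y(m) = 12/m (Y(m) = (-1 + 13)/m = 12/m)
(-13979 + j(120)) + Y(-131) = (-13979 + √2*√120) + 12/(-131) = (-13979 + √2*(2*√30)) + 12*(-1/131) = (-13979 + 4*√15) - 12/131 = -1831261/131 + 4*√15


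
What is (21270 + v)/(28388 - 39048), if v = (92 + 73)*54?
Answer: -1509/533 ≈ -2.8311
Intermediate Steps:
v = 8910 (v = 165*54 = 8910)
(21270 + v)/(28388 - 39048) = (21270 + 8910)/(28388 - 39048) = 30180/(-10660) = 30180*(-1/10660) = -1509/533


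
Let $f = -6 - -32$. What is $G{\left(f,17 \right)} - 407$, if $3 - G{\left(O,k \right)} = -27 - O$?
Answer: $-351$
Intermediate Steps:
$f = 26$ ($f = -6 + 32 = 26$)
$G{\left(O,k \right)} = 30 + O$ ($G{\left(O,k \right)} = 3 - \left(-27 - O\right) = 3 + \left(27 + O\right) = 30 + O$)
$G{\left(f,17 \right)} - 407 = \left(30 + 26\right) - 407 = 56 - 407 = -351$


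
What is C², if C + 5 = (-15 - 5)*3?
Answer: 4225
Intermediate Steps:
C = -65 (C = -5 + (-15 - 5)*3 = -5 - 20*3 = -5 - 60 = -65)
C² = (-65)² = 4225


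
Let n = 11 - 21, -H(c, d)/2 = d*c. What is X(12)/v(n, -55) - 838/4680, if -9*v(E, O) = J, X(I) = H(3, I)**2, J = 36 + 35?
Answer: -109204789/166140 ≈ -657.31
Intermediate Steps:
H(c, d) = -2*c*d (H(c, d) = -2*d*c = -2*c*d)
J = 71
X(I) = 36*I**2 (X(I) = (-2*3*I)**2 = (-6*I)**2 = 36*I**2)
n = -10
v(E, O) = -71/9 (v(E, O) = -1/9*71 = -71/9)
X(12)/v(n, -55) - 838/4680 = (36*12**2)/(-71/9) - 838/4680 = (36*144)*(-9/71) - 838*1/4680 = 5184*(-9/71) - 419/2340 = -46656/71 - 419/2340 = -109204789/166140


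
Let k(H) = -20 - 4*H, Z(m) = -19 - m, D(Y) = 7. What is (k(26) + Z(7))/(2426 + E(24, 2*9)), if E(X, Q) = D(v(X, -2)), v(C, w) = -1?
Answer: -50/811 ≈ -0.061652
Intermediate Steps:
E(X, Q) = 7
k(H) = -20 - 4*H
(k(26) + Z(7))/(2426 + E(24, 2*9)) = ((-20 - 4*26) + (-19 - 1*7))/(2426 + 7) = ((-20 - 104) + (-19 - 7))/2433 = (-124 - 26)*(1/2433) = -150*1/2433 = -50/811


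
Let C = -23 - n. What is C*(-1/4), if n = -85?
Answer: -31/2 ≈ -15.500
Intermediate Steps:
C = 62 (C = -23 - 1*(-85) = -23 + 85 = 62)
C*(-1/4) = 62*(-1/4) = 62*(-1*¼) = 62*(-¼) = -31/2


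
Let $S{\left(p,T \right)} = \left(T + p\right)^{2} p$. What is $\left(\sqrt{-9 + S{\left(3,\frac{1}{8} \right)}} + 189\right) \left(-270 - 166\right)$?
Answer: $-82404 - \frac{109 \sqrt{1299}}{2} \approx -84368.0$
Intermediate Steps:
$S{\left(p,T \right)} = p \left(T + p\right)^{2}$
$\left(\sqrt{-9 + S{\left(3,\frac{1}{8} \right)}} + 189\right) \left(-270 - 166\right) = \left(\sqrt{-9 + 3 \left(\frac{1}{8} + 3\right)^{2}} + 189\right) \left(-270 - 166\right) = \left(\sqrt{-9 + 3 \left(\frac{1}{8} + 3\right)^{2}} + 189\right) \left(-436\right) = \left(\sqrt{-9 + 3 \left(\frac{25}{8}\right)^{2}} + 189\right) \left(-436\right) = \left(\sqrt{-9 + 3 \cdot \frac{625}{64}} + 189\right) \left(-436\right) = \left(\sqrt{-9 + \frac{1875}{64}} + 189\right) \left(-436\right) = \left(\sqrt{\frac{1299}{64}} + 189\right) \left(-436\right) = \left(\frac{\sqrt{1299}}{8} + 189\right) \left(-436\right) = \left(189 + \frac{\sqrt{1299}}{8}\right) \left(-436\right) = -82404 - \frac{109 \sqrt{1299}}{2}$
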